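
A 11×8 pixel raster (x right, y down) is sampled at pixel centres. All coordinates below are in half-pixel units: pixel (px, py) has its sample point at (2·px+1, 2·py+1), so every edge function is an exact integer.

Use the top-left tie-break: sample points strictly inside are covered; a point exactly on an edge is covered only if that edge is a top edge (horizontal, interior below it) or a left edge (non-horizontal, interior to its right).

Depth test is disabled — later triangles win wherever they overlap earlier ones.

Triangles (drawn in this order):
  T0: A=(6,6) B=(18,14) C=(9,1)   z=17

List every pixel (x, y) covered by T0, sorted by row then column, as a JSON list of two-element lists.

T0:
  2·area = 84  (B↔C swapped to make it positive)
  edge (6, 6)→(9, 1): d=(3,-5) top-left  bias=+0
  edge (9, 1)→(18, 14): d=(9,13) right/bottom  bias=-1
  edge (18, 14)→(6, 6): d=(-12,-8) top-left  bias=+0
    (4,0)@(9, 1): e=[0,0,84] → ·  [on edge]
    (4,1)@(9, 3): e=[6,18,60] → █
    (5,1)@(11, 3): e=[16,-8,76] → ·
    (3,2)@(7, 5): e=[2,62,20] → █
    (5,2)@(11, 5): e=[22,10,52] → █
    (6,2)@(13, 5): e=[32,-16,68] → ·
    (3,3)@(7, 7): e=[8,80,-4] → ·
    (4,3)@(9, 7): e=[18,54,12] → █
    (6,3)@(13, 7): e=[38,2,44] → █
    (7,3)@(15, 7): e=[48,-24,60] → ·
    (4,4)@(9, 9): e=[24,72,-12] → ·
    (5,4)@(11, 9): e=[34,46,4] → █
    (1,5)@(3, 11): e=[0,168,-84] → ·  [on edge]
  covered (11 px):
    · · · · · · · · · · ·
    · · · · █ · · · · · ·
    · · · █ █ █ · · · · ·
    · · · · █ █ █ · · · ·
    · · · · · █ █ · · · ·
    · · · · · · · █ · · ·
    · · · · · · · · █ · ·
    · · · · · · · · · · ·

Result: [[4,1],[3,2],[4,2],[5,2],[4,3],[5,3],[6,3],[5,4],[6,4],[7,5],[8,6]]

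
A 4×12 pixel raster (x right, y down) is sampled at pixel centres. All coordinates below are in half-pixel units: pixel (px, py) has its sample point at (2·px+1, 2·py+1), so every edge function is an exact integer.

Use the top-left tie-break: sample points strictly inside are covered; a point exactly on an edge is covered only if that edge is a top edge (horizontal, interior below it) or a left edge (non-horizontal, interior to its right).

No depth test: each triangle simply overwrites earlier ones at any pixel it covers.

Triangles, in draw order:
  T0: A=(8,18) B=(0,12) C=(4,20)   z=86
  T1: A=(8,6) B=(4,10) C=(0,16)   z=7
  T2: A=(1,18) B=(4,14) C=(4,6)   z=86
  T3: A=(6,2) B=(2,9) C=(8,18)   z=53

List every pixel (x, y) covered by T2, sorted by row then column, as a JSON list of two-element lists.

T0:
  2·area = 40  (B↔C swapped to make it positive)
  edge (8, 18)→(4, 20): d=(-4,2) right/bottom  bias=-1
  edge (4, 20)→(0, 12): d=(-4,-8) top-left  bias=+0
  edge (0, 12)→(8, 18): d=(8,6) right/bottom  bias=-1
    (0,6)@(1, 13): e=[34,4,2] → X
    (1,6)@(3, 13): e=[30,20,-10] → .
    (0,7)@(1, 15): e=[26,-4,18] → .
    (1,7)@(3, 15): e=[22,12,6] → X
    (2,7)@(5, 15): e=[18,28,-6] → .
    (1,8)@(3, 17): e=[14,4,22] → X
    (2,8)@(5, 17): e=[10,20,10] → X
    (3,8)@(7, 17): e=[6,36,-2] → .
    (1,9)@(3, 19): e=[6,-4,38] → .
    (2,9)@(5, 19): e=[2,12,26] → X
    (3,9)@(7, 19): e=[-2,28,14] → .
    (2,10)@(5, 21): e=[-6,4,42] → .
  covered (5 px):
    . . . .
    . . . .
    . . . .
    . . . .
    . . . .
    . . . .
    X . . .
    . X . .
    . X X .
    . . X .
    . . . .
    . . . .
T1:
  2·area = 8  (B↔C swapped to make it positive)
  edge (8, 6)→(0, 16): d=(-8,10) right/bottom  bias=-1
  edge (0, 16)→(4, 10): d=(4,-6) top-left  bias=+0
  edge (4, 10)→(8, 6): d=(4,-4) top-left  bias=+0
    (3,3)@(7, 7): e=[2,6,0] → X  [on edge]
    (2,4)@(5, 9): e=[6,2,0] → X  [on edge]
    (3,4)@(7, 9): e=[-14,14,8] → .
    (1,5)@(3, 11): e=[10,-2,0] → .  [on edge]
    (2,5)@(5, 11): e=[-10,10,8] → .
    (0,6)@(1, 13): e=[14,-6,0] → .  [on edge]
  covered (2 px):
    . . . .
    . . . .
    . . . .
    . . . X
    . . X .
    . . . .
    . . . .
    . . . .
    . . . .
    . . . .
    . . . .
    . . . .
T2:
  2·area = 24  (B↔C swapped to make it positive)
  edge (1, 18)→(4, 6): d=(3,-12) top-left  bias=+0
  edge (4, 6)→(4, 14): d=(0,8) right/bottom  bias=-1
  edge (4, 14)→(1, 18): d=(-3,4) right/bottom  bias=-1
    (1,5)@(3, 11): e=[3,8,13] → X
    (2,5)@(5, 11): e=[27,-8,5] → .
    (1,6)@(3, 13): e=[9,8,7] → X
    (2,6)@(5, 13): e=[33,-8,-1] → .
    (1,7)@(3, 15): e=[15,8,1] → X
    (2,7)@(5, 15): e=[39,-8,-7] → .
    (1,8)@(3, 17): e=[21,8,-5] → .
  covered (3 px):
    . . . .
    . . . .
    . . . .
    . . . .
    . . . .
    . X . .
    . X . .
    . X . .
    . . . .
    . . . .
    . . . .
    . . . .
T3:
  2·area = 78  (B↔C swapped to make it positive)
  edge (6, 2)→(8, 18): d=(2,16) right/bottom  bias=-1
  edge (8, 18)→(2, 9): d=(-6,-9) top-left  bias=+0
  edge (2, 9)→(6, 2): d=(4,-7) top-left  bias=+0
    (2,2)@(5, 5): e=[22,51,5] → X
    (3,2)@(7, 5): e=[-10,69,19] → .
    (2,3)@(5, 7): e=[26,39,13] → X
    (3,3)@(7, 7): e=[-6,57,27] → .
    (1,4)@(3, 9): e=[62,9,7] → X
    (3,4)@(7, 9): e=[-2,45,35] → .
    (1,5)@(3, 11): e=[66,-3,15] → .
    (2,5)@(5, 11): e=[34,15,29] → X
    (3,5)@(7, 11): e=[2,33,43] → X
    (2,6)@(5, 13): e=[38,3,37] → X
    (2,7)@(5, 15): e=[42,-9,45] → .
    (3,7)@(7, 15): e=[10,9,59] → X
  covered (9 px):
    . . . .
    . . . .
    . . X .
    . . X .
    . X X .
    . . X X
    . . X X
    . . . X
    . . . .
    . . . .
    . . . .
    . . . .

Final: [[1,5],[1,6],[1,7]]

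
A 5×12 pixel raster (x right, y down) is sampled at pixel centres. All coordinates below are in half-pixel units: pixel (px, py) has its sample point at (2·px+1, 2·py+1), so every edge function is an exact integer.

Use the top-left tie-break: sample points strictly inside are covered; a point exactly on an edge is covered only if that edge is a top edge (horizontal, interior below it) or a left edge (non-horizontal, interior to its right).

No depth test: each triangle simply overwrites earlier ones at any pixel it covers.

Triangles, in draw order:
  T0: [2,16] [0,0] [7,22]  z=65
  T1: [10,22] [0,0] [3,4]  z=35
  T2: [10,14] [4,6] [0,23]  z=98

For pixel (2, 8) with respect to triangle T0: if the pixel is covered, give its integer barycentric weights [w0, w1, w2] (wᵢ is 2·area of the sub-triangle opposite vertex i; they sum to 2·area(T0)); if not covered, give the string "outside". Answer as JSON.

T0:
  2·area = 68
  edge (2, 16)→(0, 0): d=(-2,-16) top-left  bias=+0
  edge (0, 0)→(7, 22): d=(7,22) right/bottom  bias=-1
  edge (7, 22)→(2, 16): d=(-5,-6) top-left  bias=+0
    (0,2)@(1, 5): e=[6,13,49] → █
    (1,2)@(3, 5): e=[38,-31,61] → ·
    (0,3)@(1, 7): e=[2,27,39] → █
    (1,3)@(3, 7): e=[34,-17,51] → ·
    (0,4)@(1, 9): e=[-2,41,29] → ·
    (1,5)@(3, 11): e=[26,11,31] → █
    (2,5)@(5, 11): e=[58,-33,43] → ·
    (1,6)@(3, 13): e=[22,25,21] → █
    (2,6)@(5, 13): e=[54,-19,33] → ·
    (1,7)@(3, 15): e=[18,39,11] → █
    (2,7)@(5, 15): e=[50,-5,23] → ·
    (1,8)@(3, 17): e=[14,53,1] → █
  covered (8 px):
    · · · · ·
    · · · · ·
    █ · · · ·
    █ · · · ·
    · · · · ·
    · █ · · ·
    · █ · · ·
    · █ · · ·
    · █ █ · ·
    · · █ · ·
    · · · · ·
    · · · · ·
T1:
  2·area = 26
  edge (10, 22)→(0, 0): d=(-10,-22) top-left  bias=+0
  edge (0, 0)→(3, 4): d=(3,4) right/bottom  bias=-1
  edge (3, 4)→(10, 22): d=(7,18) right/bottom  bias=-1
    (1,2)@(3, 5): e=[16,3,7] → █
    (2,2)@(5, 5): e=[60,-5,-29] → ·
    (1,3)@(3, 7): e=[-4,9,21] → ·
    (2,5)@(5, 11): e=[0,13,13] → █  [on edge]
    (3,5)@(7, 11): e=[44,5,-23] → ·
    (2,6)@(5, 13): e=[-20,19,27] → ·
    (3,7)@(7, 15): e=[4,17,5] → █
    (4,7)@(9, 15): e=[48,9,-31] → ·
    (3,8)@(7, 17): e=[-16,23,19] → ·
  covered (3 px):
    · · · · ·
    · · · · ·
    · █ · · ·
    · · · · ·
    · · · · ·
    · · █ · ·
    · · · · ·
    · · · █ ·
    · · · · ·
    · · · · ·
    · · · · ·
    · · · · ·
T2:
  2·area = 134  (B↔C swapped to make it positive)
  edge (10, 14)→(0, 23): d=(-10,9) right/bottom  bias=-1
  edge (0, 23)→(4, 6): d=(4,-17) top-left  bias=+0
  edge (4, 6)→(10, 14): d=(6,8) right/bottom  bias=-1
    (2,4)@(5, 9): e=[95,29,10] → █
    (3,4)@(7, 9): e=[77,63,-6] → ·
    (1,5)@(3, 11): e=[93,3,38] → █
    (3,5)@(7, 11): e=[57,71,6] → █
    (4,5)@(9, 11): e=[39,105,-10] → ·
    (1,6)@(3, 13): e=[73,11,50] → █
    (4,6)@(9, 13): e=[19,113,2] → █
    (1,7)@(3, 15): e=[53,19,62] → █
    (4,7)@(9, 15): e=[-1,121,14] → ·
    (1,8)@(3, 17): e=[33,27,74] → █
    (3,8)@(7, 17): e=[-3,95,42] → ·
    (0,9)@(1, 19): e=[31,1,102] → █
  covered (16 px):
    · · · · ·
    · · · · ·
    · · · · ·
    · · · · ·
    · · █ · ·
    · █ █ █ ·
    · █ █ █ █
    · █ █ █ ·
    · █ █ · ·
    █ █ · · ·
    █ · · · ·
    · · · · ·

Result: [9,13,46]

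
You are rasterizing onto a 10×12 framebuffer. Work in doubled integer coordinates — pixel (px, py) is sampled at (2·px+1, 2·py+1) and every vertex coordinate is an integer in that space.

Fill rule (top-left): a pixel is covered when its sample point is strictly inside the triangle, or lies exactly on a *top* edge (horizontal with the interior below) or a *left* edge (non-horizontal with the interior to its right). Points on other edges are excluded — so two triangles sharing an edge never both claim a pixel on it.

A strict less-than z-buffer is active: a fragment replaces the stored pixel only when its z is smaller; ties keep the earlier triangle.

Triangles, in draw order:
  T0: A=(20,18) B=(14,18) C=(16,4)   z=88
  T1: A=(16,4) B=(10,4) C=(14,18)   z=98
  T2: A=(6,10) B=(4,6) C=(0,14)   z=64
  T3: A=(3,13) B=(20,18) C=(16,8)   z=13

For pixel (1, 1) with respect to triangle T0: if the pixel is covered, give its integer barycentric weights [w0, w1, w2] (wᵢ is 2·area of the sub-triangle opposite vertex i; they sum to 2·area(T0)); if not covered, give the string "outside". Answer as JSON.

T0:
  2·area = 84
  edge (20, 18)→(14, 18): d=(-6,0) right/bottom  bias=-1
  edge (14, 18)→(16, 4): d=(2,-14) top-left  bias=+0
  edge (16, 4)→(20, 18): d=(4,14) right/bottom  bias=-1
    (8,4)@(17, 9): e=[54,24,6] → #
    (9,4)@(19, 9): e=[54,52,-22] → ·
    (7,5)@(15, 11): e=[42,0,42] → #  [on edge]
    (9,5)@(19, 11): e=[42,56,-14] → ·
    (7,6)@(15, 13): e=[30,4,50] → #
    (9,6)@(19, 13): e=[30,60,-6] → ·
    (7,7)@(15, 15): e=[18,8,58] → #
    (9,7)@(19, 15): e=[18,64,2] → #
    (7,8)@(15, 17): e=[6,12,66] → #
    (7,9)@(15, 19): e=[-6,16,74] → ·
    (8,9)@(17, 19): e=[-6,44,46] → ·
    (9,9)@(19, 19): e=[-6,72,18] → ·
  covered (11 px):
    · · · · · · · · · ·
    · · · · · · · · · ·
    · · · · · · · · · ·
    · · · · · · · · · ·
    · · · · · · · · # ·
    · · · · · · · # # ·
    · · · · · · · # # ·
    · · · · · · · # # #
    · · · · · · · # # #
    · · · · · · · · · ·
    · · · · · · · · · ·
    · · · · · · · · · ·
T1:
  2·area = 84  (B↔C swapped to make it positive)
  edge (16, 4)→(14, 18): d=(-2,14) right/bottom  bias=-1
  edge (14, 18)→(10, 4): d=(-4,-14) top-left  bias=+0
  edge (10, 4)→(16, 4): d=(6,0) top-left  bias=+0
    (5,2)@(11, 5): e=[68,10,6] → #
    (6,2)@(13, 5): e=[40,38,6] → #
    (7,2)@(15, 5): e=[12,66,6] → #
    (8,2)@(17, 5): e=[-16,94,6] → ·
    (5,3)@(11, 7): e=[64,2,18] → #
    (8,3)@(17, 7): e=[-20,86,18] → ·
    (5,4)@(11, 9): e=[60,-6,30] → ·
    (6,4)@(13, 9): e=[32,22,30] → #
    (8,4)@(17, 9): e=[-24,78,30] → ·
    (6,5)@(13, 11): e=[28,14,42] → #
    (7,5)@(15, 11): e=[0,42,42] → ·  [on edge]
    (6,6)@(13, 13): e=[24,6,54] → #
  covered (10 px):
    · · · · · · · · · ·
    · · · · · · · · · ·
    · · · · · # # # · ·
    · · · · · # # # · ·
    · · · · · · # # · ·
    · · · · · · # · · ·
    · · · · · · # · · ·
    · · · · · · · · · ·
    · · · · · · · · · ·
    · · · · · · · · · ·
    · · · · · · · · · ·
    · · · · · · · · · ·
T2:
  2·area = 32  (B↔C swapped to make it positive)
  edge (6, 10)→(0, 14): d=(-6,4) right/bottom  bias=-1
  edge (0, 14)→(4, 6): d=(4,-8) top-left  bias=+0
  edge (4, 6)→(6, 10): d=(2,4) right/bottom  bias=-1
    (1,4)@(3, 9): e=[18,4,10] → #
    (2,4)@(5, 9): e=[10,20,2] → #
    (3,4)@(7, 9): e=[2,36,-6] → ·
    (1,5)@(3, 11): e=[6,12,14] → #
    (2,5)@(5, 11): e=[-2,28,6] → ·
    (0,6)@(1, 13): e=[2,4,26] → #
    (1,6)@(3, 13): e=[-6,20,18] → ·
    (0,7)@(1, 15): e=[-10,12,30] → ·
  covered (4 px):
    · · · · · · · · · ·
    · · · · · · · · · ·
    · · · · · · · · · ·
    · · · · · · · · · ·
    · # # · · · · · · ·
    · # · · · · · · · ·
    # · · · · · · · · ·
    · · · · · · · · · ·
    · · · · · · · · · ·
    · · · · · · · · · ·
    · · · · · · · · · ·
    · · · · · · · · · ·
T3:
  2·area = 150  (B↔C swapped to make it positive)
  edge (3, 13)→(16, 8): d=(13,-5) top-left  bias=+0
  edge (16, 8)→(20, 18): d=(4,10) right/bottom  bias=-1
  edge (20, 18)→(3, 13): d=(-17,-5) top-left  bias=+0
    (7,4)@(15, 9): e=[8,14,128] → #
    (8,4)@(17, 9): e=[18,-6,138] → ·
    (4,5)@(9, 11): e=[4,82,64] → #
    (5,5)@(11, 11): e=[14,62,74] → #
    (6,5)@(13, 11): e=[24,42,84] → #
    (8,5)@(17, 11): e=[44,2,104] → #
    (9,5)@(19, 11): e=[54,-18,114] → ·
    (1,6)@(3, 13): e=[0,150,0] → #  [on edge]
    (2,6)@(5, 13): e=[10,130,10] → #
    (3,6)@(7, 13): e=[20,110,20] → #
    (9,6)@(19, 13): e=[80,-10,80] → ·
    (1,7)@(3, 15): e=[26,158,-34] → ·
  covered (20 px):
    · · · · · · · · · ·
    · · · · · · · · · ·
    · · · · · · · · · ·
    · · · · · · · · · ·
    · · · · · · · # · ·
    · · · · # # # # # ·
    · # # # # # # # # ·
    · · · · · # # # # ·
    · · · · · · · · # #
    · · · · · · · · · ·
    · · · · · · · · · ·
    · · · · · · · · · ·

Final: "outside"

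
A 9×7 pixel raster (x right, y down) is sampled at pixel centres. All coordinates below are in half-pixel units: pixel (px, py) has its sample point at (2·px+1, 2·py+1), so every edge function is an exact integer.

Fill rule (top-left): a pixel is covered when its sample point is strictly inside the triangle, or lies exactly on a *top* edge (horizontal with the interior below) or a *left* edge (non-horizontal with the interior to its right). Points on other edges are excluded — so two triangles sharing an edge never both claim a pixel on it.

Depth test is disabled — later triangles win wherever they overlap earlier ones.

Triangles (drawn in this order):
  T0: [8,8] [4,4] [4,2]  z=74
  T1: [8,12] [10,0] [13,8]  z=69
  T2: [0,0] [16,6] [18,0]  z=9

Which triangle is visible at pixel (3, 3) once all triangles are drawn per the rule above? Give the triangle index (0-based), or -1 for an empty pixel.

T0:
  2·area = 8
  edge (8, 8)→(4, 4): d=(-4,-4) top-left  bias=+0
  edge (4, 4)→(4, 2): d=(0,-2) top-left  bias=+0
  edge (4, 2)→(8, 8): d=(4,6) right/bottom  bias=-1
    (0,0)@(1, 1): e=[0,-6,14] → ·  [on edge]
    (1,1)@(3, 3): e=[0,-2,10] → ·  [on edge]
    (2,2)@(5, 5): e=[0,2,6] → #  [on edge]
    (3,2)@(7, 5): e=[8,6,-6] → ·
    (2,3)@(5, 7): e=[-8,2,14] → ·
    (3,3)@(7, 7): e=[0,6,2] → #  [on edge]
    (4,3)@(9, 7): e=[8,10,-10] → ·
    (3,4)@(7, 9): e=[-8,6,10] → ·
    (4,4)@(9, 9): e=[0,10,-2] → ·  [on edge]
    (5,5)@(11, 11): e=[0,14,-6] → ·  [on edge]
    (6,6)@(13, 13): e=[0,18,-10] → ·  [on edge]
  covered (2 px):
    · · · · · · · · ·
    · · · · · · · · ·
    · · # · · · · · ·
    · · · # · · · · ·
    · · · · · · · · ·
    · · · · · · · · ·
    · · · · · · · · ·
T1:
  2·area = 52
  edge (8, 12)→(10, 0): d=(2,-12) top-left  bias=+0
  edge (10, 0)→(13, 8): d=(3,8) right/bottom  bias=-1
  edge (13, 8)→(8, 12): d=(-5,4) right/bottom  bias=-1
    (5,1)@(11, 3): e=[18,1,33] → #
    (6,1)@(13, 3): e=[42,-15,25] → ·
    (5,2)@(11, 5): e=[22,7,23] → #
    (6,2)@(13, 5): e=[46,-9,15] → ·
    (4,3)@(9, 7): e=[2,29,21] → #
    (6,3)@(13, 7): e=[50,-3,5] → ·
    (4,4)@(9, 9): e=[6,35,11] → #
    (6,4)@(13, 9): e=[54,3,-5] → ·
    (4,5)@(9, 11): e=[10,41,1] → #
    (5,5)@(11, 11): e=[34,25,-7] → ·
    (4,6)@(9, 13): e=[14,47,-9] → ·
  covered (7 px):
    · · · · · · · · ·
    · · · · · # · · ·
    · · · · · # · · ·
    · · · · # # · · ·
    · · · · # # · · ·
    · · · · # · · · ·
    · · · · · · · · ·
T2:
  2·area = 108  (B↔C swapped to make it positive)
  edge (0, 0)→(18, 0): d=(18,0) top-left  bias=+0
  edge (18, 0)→(16, 6): d=(-2,6) right/bottom  bias=-1
  edge (16, 6)→(0, 0): d=(-16,-6) top-left  bias=+0
    (1,0)@(3, 1): e=[18,88,2] → #
    (2,0)@(5, 1): e=[18,76,14] → #
    (3,0)@(7, 1): e=[18,64,26] → #
    (4,0)@(9, 1): e=[18,52,38] → #
    (5,0)@(11, 1): e=[18,40,50] → #
    (6,0)@(13, 1): e=[18,28,62] → #
    (7,0)@(15, 1): e=[18,16,74] → #
    (8,0)@(17, 1): e=[18,4,86] → #
    (1,1)@(3, 3): e=[54,84,-30] → ·
    (2,1)@(5, 3): e=[54,72,-18] → ·
    (3,1)@(7, 3): e=[54,60,-6] → ·
    (4,1)@(9, 3): e=[54,48,6] → #
    (8,1)@(17, 3): e=[54,0,54] → ·  [on edge]
    (7,4)@(15, 9): e=[162,0,-54] → ·  [on edge]
  covered (13 px):
    · # # # # # # # #
    · · · · # # # # ·
    · · · · · · · # ·
    · · · · · · · · ·
    · · · · · · · · ·
    · · · · · · · · ·
    · · · · · · · · ·

Z-buffer (winner per pixel, '.' = empty):
  . 2 2 2 2 2 2 2 2
  . . . . 2 2 2 2 .
  . . 0 . . 1 . 2 .
  . . . 0 1 1 . . .
  . . . . 1 1 . . .
  . . . . 1 . . . .
  . . . . . . . . .

Final: 0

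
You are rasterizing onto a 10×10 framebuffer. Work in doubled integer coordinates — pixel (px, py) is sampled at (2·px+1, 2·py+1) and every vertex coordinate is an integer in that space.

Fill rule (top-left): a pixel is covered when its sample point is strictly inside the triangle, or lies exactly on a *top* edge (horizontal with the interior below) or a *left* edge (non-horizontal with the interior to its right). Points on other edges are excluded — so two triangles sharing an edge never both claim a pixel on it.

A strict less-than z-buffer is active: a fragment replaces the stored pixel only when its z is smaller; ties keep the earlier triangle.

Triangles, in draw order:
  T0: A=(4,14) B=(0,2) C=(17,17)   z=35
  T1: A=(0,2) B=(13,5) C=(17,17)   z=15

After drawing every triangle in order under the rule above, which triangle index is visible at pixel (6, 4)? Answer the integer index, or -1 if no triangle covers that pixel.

T0:
  2·area = 144
  edge (4, 14)→(0, 2): d=(-4,-12) top-left  bias=+0
  edge (0, 2)→(17, 17): d=(17,15) right/bottom  bias=-1
  edge (17, 17)→(4, 14): d=(-13,-3) top-left  bias=+0
    (0,1)@(1, 3): e=[8,2,134] → #
    (1,1)@(3, 3): e=[32,-28,140] → ·
    (0,2)@(1, 5): e=[0,36,108] → #  [on edge]
    (1,2)@(3, 5): e=[24,6,114] → #
    (2,2)@(5, 5): e=[48,-24,120] → ·
    (0,3)@(1, 7): e=[-8,70,82] → ·
    (1,3)@(3, 7): e=[16,40,88] → #
    (2,3)@(5, 7): e=[40,10,94] → #
    (3,3)@(7, 7): e=[64,-20,100] → ·
    (1,4)@(3, 9): e=[8,74,62] → #
    (3,4)@(7, 9): e=[56,14,74] → #
    (4,4)@(9, 9): e=[80,-16,80] → ·
    (1,5)@(3, 11): e=[0,108,36] → #  [on edge]
    (2,8)@(5, 17): e=[0,180,-36] → ·  [on edge]
    (8,8)@(17, 17): e=[144,0,0] → ·  [on edge]
  covered (19 px):
    · · · · · · · · · ·
    # · · · · · · · · ·
    # # · · · · · · · ·
    · # # · · · · · · ·
    · # # # · · · · · ·
    · # # # # · · · · ·
    · · # # # # · · · ·
    · · · · # # # · · ·
    · · · · · · · · · ·
    · · · · · · · · · ·
T1:
  2·area = 144
  edge (0, 2)→(13, 5): d=(13,3) right/bottom  bias=-1
  edge (13, 5)→(17, 17): d=(4,12) right/bottom  bias=-1
  edge (17, 17)→(0, 2): d=(-17,-15) top-left  bias=+0
    (1,1)@(3, 3): e=[4,112,28] → #
    (2,1)@(5, 3): e=[-2,88,58] → ·
    (1,2)@(3, 5): e=[30,120,-6] → ·
    (2,2)@(5, 5): e=[24,96,24] → #
    (3,2)@(7, 5): e=[18,72,54] → #
    (4,2)@(9, 5): e=[12,48,84] → #
    (5,2)@(11, 5): e=[6,24,114] → #
    (6,2)@(13, 5): e=[0,0,144] → ·  [on edge]
    (2,3)@(5, 7): e=[50,104,-10] → ·
    (3,3)@(7, 7): e=[44,80,20] → #
    (6,3)@(13, 7): e=[26,8,110] → #
    (7,3)@(15, 7): e=[20,-16,140] → ·
    (7,5)@(15, 11): e=[72,0,72] → ·  [on edge]
    (8,8)@(17, 17): e=[144,0,0] → ·  [on edge]
  covered (17 px):
    · · · · · · · · · ·
    · # · · · · · · · ·
    · · # # # # · · · ·
    · · · # # # # · · ·
    · · · · # # # · · ·
    · · · · · # # · · ·
    · · · · · · # # · ·
    · · · · · · · # · ·
    · · · · · · · · · ·
    · · · · · · · · · ·

Z-buffer (winner per pixel, '.' = empty):
  . . . . . . . . . .
  0 1 . . . . . . . .
  0 0 1 1 1 1 . . . .
  . 0 0 1 1 1 1 . . .
  . 0 0 0 1 1 1 . . .
  . 0 0 0 0 1 1 . . .
  . . 0 0 0 0 1 1 . .
  . . . . 0 0 0 1 . .
  . . . . . . . . . .
  . . . . . . . . . .

Answer: 1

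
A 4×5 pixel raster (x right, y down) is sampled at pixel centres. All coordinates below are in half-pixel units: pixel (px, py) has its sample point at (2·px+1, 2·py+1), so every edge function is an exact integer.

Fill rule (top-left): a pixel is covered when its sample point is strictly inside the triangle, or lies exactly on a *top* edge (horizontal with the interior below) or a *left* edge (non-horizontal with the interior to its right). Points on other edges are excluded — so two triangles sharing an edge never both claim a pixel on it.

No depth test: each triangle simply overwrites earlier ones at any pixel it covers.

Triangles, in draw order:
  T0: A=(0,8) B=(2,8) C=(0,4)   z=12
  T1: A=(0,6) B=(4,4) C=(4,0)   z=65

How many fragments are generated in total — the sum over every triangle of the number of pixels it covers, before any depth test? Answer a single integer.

T0:
  2·area = 8  (B↔C swapped to make it positive)
  edge (0, 8)→(0, 4): d=(0,-4) top-left  bias=+0
  edge (0, 4)→(2, 8): d=(2,4) right/bottom  bias=-1
  edge (2, 8)→(0, 8): d=(-2,0) right/bottom  bias=-1
    (0,3)@(1, 7): e=[4,2,2] → █
    (1,3)@(3, 7): e=[12,-6,2] → ·
    (0,4)@(1, 9): e=[4,6,-2] → ·
  covered (1 px):
    · · · ·
    · · · ·
    · · · ·
    █ · · ·
    · · · ·
T1:
  2·area = 16  (B↔C swapped to make it positive)
  edge (0, 6)→(4, 0): d=(4,-6) top-left  bias=+0
  edge (4, 0)→(4, 4): d=(0,4) right/bottom  bias=-1
  edge (4, 4)→(0, 6): d=(-4,2) right/bottom  bias=-1
    (1,1)@(3, 3): e=[6,4,6] → █
    (2,1)@(5, 3): e=[18,-4,2] → ·
    (0,2)@(1, 5): e=[2,12,2] → █
    (1,2)@(3, 5): e=[14,4,-2] → ·
    (0,3)@(1, 7): e=[10,12,-6] → ·
  covered (2 px):
    · · · ·
    · █ · ·
    █ · · ·
    · · · ·
    · · · ·

Final: 3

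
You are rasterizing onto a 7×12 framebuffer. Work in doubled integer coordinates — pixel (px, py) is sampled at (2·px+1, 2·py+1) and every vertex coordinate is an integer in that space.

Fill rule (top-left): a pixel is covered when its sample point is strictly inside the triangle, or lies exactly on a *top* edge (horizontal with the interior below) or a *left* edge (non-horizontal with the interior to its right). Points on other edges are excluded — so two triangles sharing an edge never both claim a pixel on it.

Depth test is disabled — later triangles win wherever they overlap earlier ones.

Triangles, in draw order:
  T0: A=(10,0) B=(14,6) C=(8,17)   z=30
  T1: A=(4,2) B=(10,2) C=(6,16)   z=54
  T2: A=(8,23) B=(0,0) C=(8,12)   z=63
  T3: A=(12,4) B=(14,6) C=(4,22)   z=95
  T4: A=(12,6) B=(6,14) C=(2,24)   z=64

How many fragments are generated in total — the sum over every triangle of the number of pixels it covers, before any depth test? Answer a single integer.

T0:
  2·area = 80
  edge (10, 0)→(14, 6): d=(4,6) right/bottom  bias=-1
  edge (14, 6)→(8, 17): d=(-6,11) right/bottom  bias=-1
  edge (8, 17)→(10, 0): d=(2,-17) top-left  bias=+0
    (5,1)@(11, 3): e=[6,51,23] → █
    (6,1)@(13, 3): e=[-6,29,57] → ·
    (5,2)@(11, 5): e=[14,39,27] → █
    (6,2)@(13, 5): e=[2,17,61] → █
    (5,3)@(11, 7): e=[22,27,31] → █
    (4,4)@(9, 9): e=[42,37,1] → █
    (6,4)@(13, 9): e=[18,-7,69] → ·
    (4,5)@(9, 11): e=[50,25,5] → █
    (6,5)@(13, 11): e=[26,-19,73] → ·
    (4,6)@(9, 13): e=[58,13,9] → █
    (5,6)@(11, 13): e=[46,-9,43] → ·
    (4,7)@(9, 15): e=[66,1,13] → █
  covered (11 px):
    · · · · · · ·
    · · · · · █ ·
    · · · · · █ █
    · · · · · █ █
    · · · · █ █ ·
    · · · · █ █ ·
    · · · · █ · ·
    · · · · █ · ·
    · · · · · · ·
    · · · · · · ·
    · · · · · · ·
    · · · · · · ·
T1:
  2·area = 84
  edge (4, 2)→(10, 2): d=(6,0) top-left  bias=+0
  edge (10, 2)→(6, 16): d=(-4,14) right/bottom  bias=-1
  edge (6, 16)→(4, 2): d=(-2,-14) top-left  bias=+0
    (2,1)@(5, 3): e=[6,66,12] → █
    (3,1)@(7, 3): e=[6,38,40] → █
    (4,1)@(9, 3): e=[6,10,68] → █
    (5,1)@(11, 3): e=[6,-18,96] → ·
    (2,2)@(5, 5): e=[18,58,8] → █
    (5,2)@(11, 5): e=[18,-26,92] → ·
    (2,3)@(5, 7): e=[30,50,4] → █
    (4,3)@(9, 7): e=[30,-6,60] → ·
    (2,4)@(5, 9): e=[42,42,0] → █  [on edge]
    (4,4)@(9, 9): e=[42,-14,56] → ·
    (2,5)@(5, 11): e=[54,34,-4] → ·
    (3,5)@(7, 11): e=[54,6,24] → █
    (3,11)@(7, 23): e=[126,-42,0] → ·  [on edge]
  covered (11 px):
    · · · · · · ·
    · · █ █ █ · ·
    · · █ █ █ · ·
    · · █ █ · · ·
    · · █ █ · · ·
    · · · █ · · ·
    · · · · · · ·
    · · · · · · ·
    · · · · · · ·
    · · · · · · ·
    · · · · · · ·
    · · · · · · ·
T2:
  2·area = 88
  edge (8, 23)→(0, 0): d=(-8,-23) top-left  bias=+0
  edge (0, 0)→(8, 12): d=(8,12) right/bottom  bias=-1
  edge (8, 12)→(8, 23): d=(0,11) right/bottom  bias=-1
    (1,2)@(3, 5): e=[29,4,55] → █
    (2,2)@(5, 5): e=[75,-20,33] → ·
    (1,3)@(3, 7): e=[13,20,55] → █
    (2,3)@(5, 7): e=[59,-4,33] → ·
    (1,4)@(3, 9): e=[-3,36,55] → ·
    (2,4)@(5, 9): e=[43,12,33] → █
    (3,4)@(7, 9): e=[89,-12,11] → ·
    (2,5)@(5, 11): e=[27,28,33] → █
    (3,5)@(7, 11): e=[73,4,11] → █
    (4,5)@(9, 11): e=[119,-20,-11] → ·
    (2,6)@(5, 13): e=[11,44,33] → █
    (4,6)@(9, 13): e=[103,-4,-11] → ·
  covered (10 px):
    · · · · · · ·
    · · · · · · ·
    · █ · · · · ·
    · █ · · · · ·
    · · █ · · · ·
    · · █ █ · · ·
    · · █ █ · · ·
    · · · █ · · ·
    · · · █ · · ·
    · · · █ · · ·
    · · · · · · ·
    · · · · · · ·
T3:
  2·area = 52
  edge (12, 4)→(14, 6): d=(2,2) right/bottom  bias=-1
  edge (14, 6)→(4, 22): d=(-10,16) right/bottom  bias=-1
  edge (4, 22)→(12, 4): d=(8,-18) top-left  bias=+0
    (4,0)@(9, 1): e=[0,130,-78] → ·  [on edge]
    (5,1)@(11, 3): e=[0,78,-26] → ·  [on edge]
    (6,2)@(13, 5): e=[0,26,26] → ·  [on edge]
    (5,3)@(11, 7): e=[8,38,6] → █
    (6,3)@(13, 7): e=[4,6,42] → █
    (5,4)@(11, 9): e=[12,18,22] → █
    (6,4)@(13, 9): e=[8,-14,58] → ·
    (4,5)@(9, 11): e=[20,30,2] → █
    (5,5)@(11, 11): e=[16,-2,38] → ·
    (4,6)@(9, 13): e=[24,10,18] → █
    (5,6)@(11, 13): e=[20,-22,54] → ·
    (4,7)@(9, 15): e=[28,-10,34] → ·
  covered (6 px):
    · · · · · · ·
    · · · · · · ·
    · · · · · · ·
    · · · · · █ █
    · · · · · █ ·
    · · · · █ · ·
    · · · · █ · ·
    · · · · · · ·
    · · · █ · · ·
    · · · · · · ·
    · · · · · · ·
    · · · · · · ·
T4:
  2·area = 28  (B↔C swapped to make it positive)
  edge (12, 6)→(2, 24): d=(-10,18) right/bottom  bias=-1
  edge (2, 24)→(6, 14): d=(4,-10) top-left  bias=+0
  edge (6, 14)→(12, 6): d=(6,-8) top-left  bias=+0
    (4,5)@(9, 11): e=[4,18,6] → █
    (5,5)@(11, 11): e=[-32,38,22] → ·
    (3,6)@(7, 13): e=[20,6,2] → █
    (4,6)@(9, 13): e=[-16,26,18] → ·
    (3,7)@(7, 15): e=[0,14,14] → ·  [on edge]
    (2,8)@(5, 17): e=[16,2,10] → █
    (3,8)@(7, 17): e=[-20,22,26] → ·
    (2,9)@(5, 19): e=[-4,10,22] → ·
  covered (3 px):
    · · · · · · ·
    · · · · · · ·
    · · · · · · ·
    · · · · · · ·
    · · · · · · ·
    · · · · █ · ·
    · · · █ · · ·
    · · · · · · ·
    · · █ · · · ·
    · · · · · · ·
    · · · · · · ·
    · · · · · · ·

Result: 41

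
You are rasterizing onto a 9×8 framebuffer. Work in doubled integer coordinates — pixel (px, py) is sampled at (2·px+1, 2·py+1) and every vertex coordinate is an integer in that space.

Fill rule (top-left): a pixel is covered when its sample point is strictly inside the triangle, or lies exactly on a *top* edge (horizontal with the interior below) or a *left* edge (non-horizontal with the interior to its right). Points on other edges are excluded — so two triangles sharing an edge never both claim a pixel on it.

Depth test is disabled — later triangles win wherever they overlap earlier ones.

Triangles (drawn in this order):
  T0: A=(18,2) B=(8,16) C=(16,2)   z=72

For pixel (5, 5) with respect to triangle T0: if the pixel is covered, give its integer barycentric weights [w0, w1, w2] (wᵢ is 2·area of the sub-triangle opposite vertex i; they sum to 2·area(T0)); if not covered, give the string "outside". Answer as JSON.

T0:
  2·area = 28
  edge (18, 2)→(8, 16): d=(-10,14) right/bottom  bias=-1
  edge (8, 16)→(16, 2): d=(8,-14) top-left  bias=+0
  edge (16, 2)→(18, 2): d=(2,0) top-left  bias=+0
    (8,1)@(17, 3): e=[4,22,2] → #
    (7,2)@(15, 5): e=[12,10,6] → #
    (8,2)@(17, 5): e=[-16,38,6] → ·
    (7,3)@(15, 7): e=[-8,26,10] → ·
    (6,4)@(13, 9): e=[0,14,14] → ·  [on edge]
    (5,5)@(11, 11): e=[8,2,18] → #
    (6,5)@(13, 11): e=[-20,30,18] → ·
    (5,6)@(11, 13): e=[-12,18,22] → ·
  covered (3 px):
    · · · · · · · · ·
    · · · · · · · · #
    · · · · · · · # ·
    · · · · · · · · ·
    · · · · · · · · ·
    · · · · · # · · ·
    · · · · · · · · ·
    · · · · · · · · ·

Final: [2,18,8]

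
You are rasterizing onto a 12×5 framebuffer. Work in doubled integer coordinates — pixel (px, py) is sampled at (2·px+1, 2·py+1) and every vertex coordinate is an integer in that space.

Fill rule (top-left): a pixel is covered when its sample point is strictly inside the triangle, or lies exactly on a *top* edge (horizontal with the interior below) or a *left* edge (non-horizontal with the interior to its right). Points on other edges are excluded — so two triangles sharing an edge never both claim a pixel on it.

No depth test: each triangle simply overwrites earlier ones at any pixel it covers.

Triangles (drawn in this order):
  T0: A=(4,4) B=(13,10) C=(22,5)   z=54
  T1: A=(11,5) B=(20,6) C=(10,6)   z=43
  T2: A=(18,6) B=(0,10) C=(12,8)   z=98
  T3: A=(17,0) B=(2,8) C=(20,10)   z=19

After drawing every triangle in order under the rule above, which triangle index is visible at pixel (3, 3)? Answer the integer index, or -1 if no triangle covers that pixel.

T0:
  2·area = 99  (B↔C swapped to make it positive)
  edge (4, 4)→(22, 5): d=(18,1) right/bottom  bias=-1
  edge (22, 5)→(13, 10): d=(-9,5) right/bottom  bias=-1
  edge (13, 10)→(4, 4): d=(-9,-6) top-left  bias=+0
    (3,2)@(7, 5): e=[15,75,9] → █
    (4,2)@(9, 5): e=[13,65,21] → █
    (5,2)@(11, 5): e=[11,55,33] → █
    (6,2)@(13, 5): e=[9,45,45] → █
    (7,2)@(15, 5): e=[7,35,57] → █
    (8,2)@(17, 5): e=[5,25,69] → █
    (9,2)@(19, 5): e=[3,15,81] → █
    (10,2)@(21, 5): e=[1,5,93] → █
    (11,2)@(23, 5): e=[-1,-5,105] → ·
    (3,3)@(7, 7): e=[51,57,-9] → ·
    (4,3)@(9, 7): e=[49,47,3] → █
    (9,3)@(19, 7): e=[39,-3,63] → ·
  covered (14 px):
    · · · · · · · · · · · ·
    · · · · · · · · · · · ·
    · · · █ █ █ █ █ █ █ █ ·
    · · · · █ █ █ █ █ · · ·
    · · · · · · █ · · · · ·
T1:
  2·area = 10
  edge (11, 5)→(20, 6): d=(9,1) right/bottom  bias=-1
  edge (20, 6)→(10, 6): d=(-10,0) right/bottom  bias=-1
  edge (10, 6)→(11, 5): d=(1,-1) top-left  bias=+0
    (7,0)@(15, 1): e=[-40,50,0] → ·  [on edge]
    (6,1)@(13, 3): e=[-20,30,0] → ·  [on edge]
    (5,2)@(11, 5): e=[0,10,0] → ·  [on edge]
    (4,3)@(9, 7): e=[20,-10,0] → ·  [on edge]
    (3,4)@(7, 9): e=[40,-30,0] → ·  [on edge]
  covered (0 px):
    · · · · · · · · · · · ·
    · · · · · · · · · · · ·
    · · · · · · · · · · · ·
    · · · · · · · · · · · ·
    · · · · · · · · · · · ·
T2:
  2·area = 12  (B↔C swapped to make it positive)
  edge (18, 6)→(12, 8): d=(-6,2) right/bottom  bias=-1
  edge (12, 8)→(0, 10): d=(-12,2) right/bottom  bias=-1
  edge (0, 10)→(18, 6): d=(18,-4) top-left  bias=+0
    (10,2)@(21, 5): e=[0,18,-6] → ·  [on edge]
    (7,3)@(15, 7): e=[0,6,6] → ·  [on edge]
    (2,4)@(5, 9): e=[8,2,2] → █
    (3,4)@(7, 9): e=[4,-2,10] → ·
    (4,4)@(9, 9): e=[0,-6,18] → ·  [on edge]
  covered (1 px):
    · · · · · · · · · · · ·
    · · · · · · · · · · · ·
    · · · · · · · · · · · ·
    · · · · · · · · · · · ·
    · · █ · · · · · · · · ·
T3:
  2·area = 174  (B↔C swapped to make it positive)
  edge (17, 0)→(20, 10): d=(3,10) right/bottom  bias=-1
  edge (20, 10)→(2, 8): d=(-18,-2) top-left  bias=+0
  edge (2, 8)→(17, 0): d=(15,-8) top-left  bias=+0
    (8,0)@(17, 1): e=[3,156,15] → █
    (9,0)@(19, 1): e=[-17,160,31] → ·
    (6,1)@(13, 3): e=[49,112,13] → █
    (7,1)@(15, 3): e=[29,116,29] → █
    (9,1)@(19, 3): e=[-11,124,61] → ·
    (4,2)@(9, 5): e=[95,68,11] → █
    (5,2)@(11, 5): e=[75,72,27] → █
    (9,2)@(19, 5): e=[-5,88,91] → ·
    (2,3)@(5, 7): e=[141,24,9] → █
    (3,3)@(7, 7): e=[121,28,25] → █
    (9,3)@(19, 7): e=[1,52,121] → █
    (10,3)@(21, 7): e=[-19,56,137] → ·
    (5,4)@(11, 9): e=[87,0,87] → █  [on edge]
  covered (22 px):
    · · · · · · · · █ · · ·
    · · · · · · █ █ █ · · ·
    · · · · █ █ █ █ █ · · ·
    · · █ █ █ █ █ █ █ █ · ·
    · · · · · █ █ █ █ █ · ·

Z-buffer (winner per pixel, '.' = empty):
  . . . . . . . . 3 . . .
  . . . . . . 3 3 3 . . .
  . . . 0 3 3 3 3 3 0 0 .
  . . 3 3 3 3 3 3 3 3 . .
  . . 2 . . 3 3 3 3 3 . .

Result: 3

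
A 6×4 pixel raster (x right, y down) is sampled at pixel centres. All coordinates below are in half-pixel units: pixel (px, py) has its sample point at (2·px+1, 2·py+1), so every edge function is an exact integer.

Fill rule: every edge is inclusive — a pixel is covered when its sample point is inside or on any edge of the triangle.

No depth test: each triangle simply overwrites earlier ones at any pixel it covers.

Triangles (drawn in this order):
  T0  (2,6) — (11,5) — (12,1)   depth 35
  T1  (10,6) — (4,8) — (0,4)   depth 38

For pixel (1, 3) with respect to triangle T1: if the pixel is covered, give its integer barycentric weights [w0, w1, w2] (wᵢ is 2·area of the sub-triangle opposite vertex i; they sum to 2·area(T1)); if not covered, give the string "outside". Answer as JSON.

T0:
  2·area = 35  (B↔C swapped to make it positive)
  edge (2, 6)→(12, 1): d=(10,-5) inclusive
  edge (12, 1)→(11, 5): d=(-1,4) inclusive
  edge (11, 5)→(2, 6): d=(-9,1) inclusive
    (4,1)@(9, 3): e=[5,10,20] → X
    (5,1)@(11, 3): e=[15,2,18] → X
    (2,2)@(5, 5): e=[5,24,6] → X
    (3,2)@(7, 5): e=[15,16,4] → X
    (5,2)@(11, 5): e=[35,0,0] → X  [on edge]
    (2,3)@(5, 7): e=[25,22,-12] → .
    (3,3)@(7, 7): e=[35,14,-14] → .
    (4,3)@(9, 7): e=[45,6,-16] → .
    (5,3)@(11, 7): e=[55,-2,-18] → .
  covered (6 px):
    . . . . . .
    . . . . X X
    . . X X X X
    . . . . . .
T1:
  2·area = 32
  edge (10, 6)→(4, 8): d=(-6,2) inclusive
  edge (4, 8)→(0, 4): d=(-4,-4) inclusive
  edge (0, 4)→(10, 6): d=(10,2) inclusive
    (0,2)@(1, 5): e=[24,0,8] → X  [on edge]
    (1,2)@(3, 5): e=[20,8,4] → X
    (2,2)@(5, 5): e=[16,16,0] → X  [on edge]
    (3,2)@(7, 5): e=[12,24,-4] → .
    (0,3)@(1, 7): e=[12,-8,28] → .
    (1,3)@(3, 7): e=[8,0,24] → X  [on edge]
    (3,3)@(7, 7): e=[0,16,16] → X  [on edge]
    (4,3)@(9, 7): e=[-4,24,12] → .
  covered (6 px):
    . . . . . .
    . . . . . .
    X X X . . .
    . X X X . .

Final: [0,24,8]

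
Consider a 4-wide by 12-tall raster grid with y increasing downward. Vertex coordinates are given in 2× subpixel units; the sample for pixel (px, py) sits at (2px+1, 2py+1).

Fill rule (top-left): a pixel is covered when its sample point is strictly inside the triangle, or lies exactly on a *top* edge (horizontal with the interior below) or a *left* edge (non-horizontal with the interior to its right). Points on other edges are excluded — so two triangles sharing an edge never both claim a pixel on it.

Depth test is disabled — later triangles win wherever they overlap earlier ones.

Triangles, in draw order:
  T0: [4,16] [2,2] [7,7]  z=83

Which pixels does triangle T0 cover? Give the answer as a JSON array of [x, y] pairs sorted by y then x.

T0:
  2·area = 60
  edge (4, 16)→(2, 2): d=(-2,-14) top-left  bias=+0
  edge (2, 2)→(7, 7): d=(5,5) right/bottom  bias=-1
  edge (7, 7)→(4, 16): d=(-3,9) right/bottom  bias=-1
    (0,0)@(1, 1): e=[-12,0,72] → .  [on edge]
    (1,1)@(3, 3): e=[12,0,48] → .  [on edge]
    (1,2)@(3, 5): e=[8,10,42] → X
    (2,2)@(5, 5): e=[36,0,24] → .  [on edge]
    (1,3)@(3, 7): e=[4,20,36] → X
    (2,3)@(5, 7): e=[32,10,18] → X
    (3,3)@(7, 7): e=[60,0,0] → .  [on edge]
    (1,4)@(3, 9): e=[0,30,30] → X  [on edge]
    (3,4)@(7, 9): e=[56,10,-6] → .
    (1,5)@(3, 11): e=[-4,40,24] → .
    (2,5)@(5, 11): e=[24,30,6] → X
    (3,5)@(7, 11): e=[52,20,-12] → .
    (2,6)@(5, 13): e=[20,40,0] → .  [on edge]
    (1,9)@(3, 19): e=[-20,80,0] → .  [on edge]
    (2,11)@(5, 23): e=[0,90,-30] → .  [on edge]
  covered (6 px):
    . . . .
    . . . .
    . X . .
    . X X .
    . X X .
    . . X .
    . . . .
    . . . .
    . . . .
    . . . .
    . . . .
    . . . .

Result: [[1,2],[1,3],[2,3],[1,4],[2,4],[2,5]]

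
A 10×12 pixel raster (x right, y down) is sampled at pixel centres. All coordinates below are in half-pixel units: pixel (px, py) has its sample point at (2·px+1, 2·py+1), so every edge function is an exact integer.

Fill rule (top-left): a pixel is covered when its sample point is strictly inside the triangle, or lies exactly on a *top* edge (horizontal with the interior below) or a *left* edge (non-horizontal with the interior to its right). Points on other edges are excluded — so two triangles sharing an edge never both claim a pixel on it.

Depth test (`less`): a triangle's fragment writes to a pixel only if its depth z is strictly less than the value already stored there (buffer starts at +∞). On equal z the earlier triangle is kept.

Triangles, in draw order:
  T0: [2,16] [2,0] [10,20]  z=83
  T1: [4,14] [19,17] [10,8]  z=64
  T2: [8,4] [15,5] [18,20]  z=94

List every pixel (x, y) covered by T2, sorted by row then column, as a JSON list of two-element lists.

T0:
  2·area = 128
  edge (2, 16)→(2, 0): d=(0,-16) top-left  bias=+0
  edge (2, 0)→(10, 20): d=(8,20) right/bottom  bias=-1
  edge (10, 20)→(2, 16): d=(-8,-4) top-left  bias=+0
    (1,1)@(3, 3): e=[16,4,108] → X
    (2,1)@(5, 3): e=[48,-36,116] → .
    (1,2)@(3, 5): e=[16,20,92] → X
    (2,2)@(5, 5): e=[48,-20,100] → .
    (1,3)@(3, 7): e=[16,36,76] → X
    (2,3)@(5, 7): e=[48,-4,84] → .
    (1,4)@(3, 9): e=[16,52,60] → X
    (2,4)@(5, 9): e=[48,12,68] → X
    (3,4)@(7, 9): e=[80,-28,76] → .
    (1,5)@(3, 11): e=[16,68,44] → X
    (3,5)@(7, 11): e=[80,-12,60] → .
    (1,6)@(3, 13): e=[16,84,28] → X
  covered (16 px):
    . . . . . . . . . .
    . X . . . . . . . .
    . X . . . . . . . .
    . X . . . . . . . .
    . X X . . . . . . .
    . X X . . . . . . .
    . X X X . . . . . .
    . X X X . . . . . .
    . . X X . . . . . .
    . . . . X . . . . .
    . . . . . . . . . .
    . . . . . . . . . .
T1:
  2·area = 108  (B↔C swapped to make it positive)
  edge (4, 14)→(10, 8): d=(6,-6) top-left  bias=+0
  edge (10, 8)→(19, 17): d=(9,9) right/bottom  bias=-1
  edge (19, 17)→(4, 14): d=(-15,-3) top-left  bias=+0
    (1,0)@(3, 1): e=[-84,0,192] → .  [on edge]
    (8,0)@(17, 1): e=[0,-126,234] → .  [on edge]
    (2,1)@(5, 3): e=[-60,0,168] → .  [on edge]
    (7,1)@(15, 3): e=[0,-90,198] → .  [on edge]
    (3,2)@(7, 5): e=[-36,0,144] → .  [on edge]
    (6,2)@(13, 5): e=[0,-54,162] → .  [on edge]
    (4,3)@(9, 7): e=[-12,0,120] → .  [on edge]
    (5,3)@(11, 7): e=[0,-18,126] → .  [on edge]
    (4,4)@(9, 9): e=[0,18,90] → X  [on edge]
    (5,4)@(11, 9): e=[12,0,96] → .  [on edge]
    (3,5)@(7, 11): e=[0,54,54] → X  [on edge]
    (5,5)@(11, 11): e=[24,18,66] → X
    (6,5)@(13, 11): e=[36,0,72] → .  [on edge]
    (2,6)@(5, 13): e=[0,90,18] → X  [on edge]
    (7,6)@(15, 13): e=[60,0,48] → .  [on edge]
    (1,7)@(3, 15): e=[0,126,-18] → .  [on edge]
    (4,7)@(9, 15): e=[36,72,0] → X  [on edge]
    (8,7)@(17, 15): e=[84,0,24] → .  [on edge]
    (0,8)@(1, 17): e=[0,162,-54] → .  [on edge]
    (9,8)@(19, 17): e=[108,0,0] → .  [on edge]
  covered (13 px):
    . . . . . . . . . .
    . . . . . . . . . .
    . . . . . . . . . .
    . . . . . . . . . .
    . . . . X . . . . .
    . . . X X X . . . .
    . . X X X X X . . .
    . . . . X X X X . .
    . . . . . . . . . .
    . . . . . . . . . .
    . . . . . . . . . .
    . . . . . . . . . .
T2:
  2·area = 102
  edge (8, 4)→(15, 5): d=(7,1) right/bottom  bias=-1
  edge (15, 5)→(18, 20): d=(3,15) right/bottom  bias=-1
  edge (18, 20)→(8, 4): d=(-10,-16) top-left  bias=+0
    (0,1)@(1, 3): e=[0,204,-102] → .  [on edge]
    (4,2)@(9, 5): e=[6,90,6] → X
    (5,2)@(11, 5): e=[4,60,38] → X
    (6,2)@(13, 5): e=[2,30,70] → X
    (7,2)@(15, 5): e=[0,0,102] → .  [on edge]
    (4,3)@(9, 7): e=[20,96,-14] → .
    (5,3)@(11, 7): e=[18,66,18] → X
    (7,3)@(15, 7): e=[14,6,82] → X
    (8,3)@(17, 7): e=[12,-24,114] → .
    (5,4)@(11, 9): e=[32,72,-2] → .
    (6,4)@(13, 9): e=[30,42,30] → X
    (8,4)@(17, 9): e=[26,-18,94] → .
    (8,7)@(17, 15): e=[68,0,34] → .  [on edge]
  covered (13 px):
    . . . . . . . . . .
    . . . . . . . . . .
    . . . . X X X . . .
    . . . . . X X X . .
    . . . . . . X X . .
    . . . . . . X X . .
    . . . . . . . X . .
    . . . . . . . X . .
    . . . . . . . . X .
    . . . . . . . . . .
    . . . . . . . . . .
    . . . . . . . . . .

Final: [[4,2],[5,2],[6,2],[5,3],[6,3],[7,3],[6,4],[7,4],[6,5],[7,5],[7,6],[7,7],[8,8]]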